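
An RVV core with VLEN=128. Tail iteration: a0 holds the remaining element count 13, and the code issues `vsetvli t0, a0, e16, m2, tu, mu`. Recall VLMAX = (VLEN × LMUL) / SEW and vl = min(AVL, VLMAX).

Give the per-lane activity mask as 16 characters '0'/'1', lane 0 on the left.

predicate = 1111111111111000

lanes per group: 128·2/16 = 16
vl ← min(13, 16) = 13
bits (lane 0 leftmost): 1111111111111000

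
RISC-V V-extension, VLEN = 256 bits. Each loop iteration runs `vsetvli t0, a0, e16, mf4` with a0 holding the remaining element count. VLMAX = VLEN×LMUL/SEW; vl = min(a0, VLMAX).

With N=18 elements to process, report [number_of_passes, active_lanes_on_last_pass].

[iterations, last_vl] = [5, 2]

VLMAX = VLEN×LMUL/SEW = 256×1/4/16 = 4
18 elements at 4/iter → 5 passes, remainder 2 on the last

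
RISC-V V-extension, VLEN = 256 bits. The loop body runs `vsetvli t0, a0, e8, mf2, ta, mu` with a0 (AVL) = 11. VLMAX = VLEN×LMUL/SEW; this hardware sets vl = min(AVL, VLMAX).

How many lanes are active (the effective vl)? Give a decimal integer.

vl = 11

VLMAX = (256 × 1/2) / 8 = 16 lanes
vl = min(AVL, VLMAX) = min(11, 16) = 11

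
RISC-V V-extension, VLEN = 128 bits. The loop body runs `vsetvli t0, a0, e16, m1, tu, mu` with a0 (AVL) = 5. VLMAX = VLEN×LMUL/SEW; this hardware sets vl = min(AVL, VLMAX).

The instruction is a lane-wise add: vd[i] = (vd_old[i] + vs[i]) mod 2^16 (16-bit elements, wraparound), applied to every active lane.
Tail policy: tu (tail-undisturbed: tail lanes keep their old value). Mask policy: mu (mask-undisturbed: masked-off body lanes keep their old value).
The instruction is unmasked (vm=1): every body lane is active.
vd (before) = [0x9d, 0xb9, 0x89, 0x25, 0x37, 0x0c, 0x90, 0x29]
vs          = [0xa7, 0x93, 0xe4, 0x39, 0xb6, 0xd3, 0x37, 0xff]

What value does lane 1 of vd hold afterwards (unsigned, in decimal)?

vd[1] = 332

lanes per group: 128·1/16 = 8
vl ← min(5, 8) = 5
  i=0: add(0x9d,0xa7) → 324
  i=1: add(0xb9,0x93) → 332
  i=2: add(0x89,0xe4) → 365
  i=3: add(0x25,0x39) → 94
  i=4: add(0x37,0xb6) → 237
  i=5: tail/keep → 12
  i=6: tail/keep → 144
  i=7: tail/keep → 41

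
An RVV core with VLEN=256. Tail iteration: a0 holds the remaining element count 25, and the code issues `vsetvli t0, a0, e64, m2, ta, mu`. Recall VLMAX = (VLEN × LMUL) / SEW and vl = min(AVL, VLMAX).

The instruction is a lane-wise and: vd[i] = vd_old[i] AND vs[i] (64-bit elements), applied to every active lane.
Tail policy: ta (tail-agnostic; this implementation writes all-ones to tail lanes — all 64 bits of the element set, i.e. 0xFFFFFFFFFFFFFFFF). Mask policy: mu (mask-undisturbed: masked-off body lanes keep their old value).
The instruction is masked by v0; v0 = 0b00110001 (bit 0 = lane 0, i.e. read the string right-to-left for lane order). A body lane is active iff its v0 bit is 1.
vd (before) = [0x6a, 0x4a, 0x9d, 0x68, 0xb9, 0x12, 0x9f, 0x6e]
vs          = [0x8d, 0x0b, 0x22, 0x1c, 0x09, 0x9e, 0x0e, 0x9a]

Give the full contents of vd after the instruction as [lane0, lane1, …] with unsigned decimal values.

vd = [8, 74, 157, 104, 9, 18, 159, 110]

lanes per group: 256·2/64 = 8
vl ← min(25, 8) = 8
lane  0: and(0x6a,0x8d) ⇒ 0x08
lane  1: mask-off/keep ⇒ 0x4a
lane  2: mask-off/keep ⇒ 0x9d
lane  3: mask-off/keep ⇒ 0x68
lane  4: and(0xb9,0x09) ⇒ 0x09
lane  5: and(0x12,0x9e) ⇒ 0x12
lane  6: mask-off/keep ⇒ 0x9f
lane  7: mask-off/keep ⇒ 0x6e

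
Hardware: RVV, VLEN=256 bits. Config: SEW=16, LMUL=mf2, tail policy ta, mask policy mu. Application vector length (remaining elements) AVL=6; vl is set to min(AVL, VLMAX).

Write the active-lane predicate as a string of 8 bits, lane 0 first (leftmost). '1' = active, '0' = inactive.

predicate = 11111100

lanes per group: 256·1/2/16 = 8
AVL=6 ≤ VLMAX=8, so vl = 6
bits (lane 0 leftmost): 11111100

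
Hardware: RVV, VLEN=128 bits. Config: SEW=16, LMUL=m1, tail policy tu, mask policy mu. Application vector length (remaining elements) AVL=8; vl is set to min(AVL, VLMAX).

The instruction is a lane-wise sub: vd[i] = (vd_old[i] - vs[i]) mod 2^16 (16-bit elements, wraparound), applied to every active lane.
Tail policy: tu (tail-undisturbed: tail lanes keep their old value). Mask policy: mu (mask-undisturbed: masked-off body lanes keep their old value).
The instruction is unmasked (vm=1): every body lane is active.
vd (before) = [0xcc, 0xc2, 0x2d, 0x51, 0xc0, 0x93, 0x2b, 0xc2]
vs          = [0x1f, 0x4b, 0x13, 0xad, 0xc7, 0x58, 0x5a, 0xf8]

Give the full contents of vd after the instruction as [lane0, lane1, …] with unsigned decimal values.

VLMAX = VLEN×LMUL/SEW = 128×1/16 = 8
AVL=8 ≤ VLMAX=8, so vl = 8
lane  0: sub(0xcc,0x1f) ⇒ 0xad
lane  1: sub(0xc2,0x4b) ⇒ 0x77
lane  2: sub(0x2d,0x13) ⇒ 0x1a
lane  3: sub(0x51,0xad) ⇒ 0xffa4
lane  4: sub(0xc0,0xc7) ⇒ 0xfff9
lane  5: sub(0x93,0x58) ⇒ 0x3b
lane  6: sub(0x2b,0x5a) ⇒ 0xffd1
lane  7: sub(0xc2,0xf8) ⇒ 0xffca

vd = [173, 119, 26, 65444, 65529, 59, 65489, 65482]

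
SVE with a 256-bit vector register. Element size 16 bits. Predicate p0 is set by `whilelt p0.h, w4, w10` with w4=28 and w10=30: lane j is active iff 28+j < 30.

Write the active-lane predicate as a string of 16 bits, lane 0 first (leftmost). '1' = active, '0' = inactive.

register lanes = 256/16 = 16
active while 28+j < 30, i.e. j ∈ [0,2) capped at 16 ⇒ 2
bits (lane 0 leftmost): 1100000000000000

predicate = 1100000000000000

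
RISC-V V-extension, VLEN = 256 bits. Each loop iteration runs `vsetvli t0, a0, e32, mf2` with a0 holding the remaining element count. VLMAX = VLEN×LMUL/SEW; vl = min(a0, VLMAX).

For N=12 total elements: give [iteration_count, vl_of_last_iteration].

[iterations, last_vl] = [3, 4]

VLMAX = VLEN×LMUL/SEW = 256×1/2/32 = 4
N=12: ⌈12/4⌉ = 3 iters; last vl = 12 − 2×4 = 4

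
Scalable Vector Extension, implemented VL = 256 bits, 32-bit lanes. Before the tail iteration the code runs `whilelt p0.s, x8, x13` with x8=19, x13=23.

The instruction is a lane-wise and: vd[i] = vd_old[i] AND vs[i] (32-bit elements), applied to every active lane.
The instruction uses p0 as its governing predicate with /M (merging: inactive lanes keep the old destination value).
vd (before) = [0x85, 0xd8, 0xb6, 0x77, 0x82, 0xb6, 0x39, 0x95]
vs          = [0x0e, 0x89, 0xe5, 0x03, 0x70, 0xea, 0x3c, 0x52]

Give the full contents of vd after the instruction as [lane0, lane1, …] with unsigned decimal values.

256-bit reg / 32-bit elem → 8 lanes
whilelt: lane j active iff 19+j < 23 → j < 4 → 4 active
lane  0: and(0x85,0x0e) ⇒ 0x04
lane  1: and(0xd8,0x89) ⇒ 0x88
lane  2: and(0xb6,0xe5) ⇒ 0xa4
lane  3: and(0x77,0x03) ⇒ 0x03
lane  4: tail/keep ⇒ 0x82
lane  5: tail/keep ⇒ 0xb6
lane  6: tail/keep ⇒ 0x39
lane  7: tail/keep ⇒ 0x95

vd = [4, 136, 164, 3, 130, 182, 57, 149]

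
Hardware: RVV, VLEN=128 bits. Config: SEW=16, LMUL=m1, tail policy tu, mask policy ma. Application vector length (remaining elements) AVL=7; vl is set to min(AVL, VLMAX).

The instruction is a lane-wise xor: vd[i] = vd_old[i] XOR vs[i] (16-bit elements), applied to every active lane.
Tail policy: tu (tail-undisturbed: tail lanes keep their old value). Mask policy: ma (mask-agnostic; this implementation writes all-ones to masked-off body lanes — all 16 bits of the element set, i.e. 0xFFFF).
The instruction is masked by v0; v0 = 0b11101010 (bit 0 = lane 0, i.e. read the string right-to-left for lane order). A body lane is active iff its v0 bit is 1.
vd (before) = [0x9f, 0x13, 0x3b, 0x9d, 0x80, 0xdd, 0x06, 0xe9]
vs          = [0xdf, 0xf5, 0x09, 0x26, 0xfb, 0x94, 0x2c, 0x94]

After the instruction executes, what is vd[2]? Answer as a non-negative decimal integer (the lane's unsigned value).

lanes per group: 128·1/16 = 8
vl ← min(7, 8) = 7
  i=0: mask-off/ones → 65535
  i=1: xor(0x13,0xf5) → 230
  i=2: mask-off/ones → 65535
  i=3: xor(0x9d,0x26) → 187
  i=4: mask-off/ones → 65535
  i=5: xor(0xdd,0x94) → 73
  i=6: xor(0x06,0x2c) → 42
  i=7: tail/keep → 233

vd[2] = 65535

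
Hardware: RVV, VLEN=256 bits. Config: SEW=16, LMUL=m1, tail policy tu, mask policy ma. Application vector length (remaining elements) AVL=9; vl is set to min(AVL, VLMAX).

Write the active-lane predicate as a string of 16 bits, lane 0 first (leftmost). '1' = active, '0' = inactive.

VLMAX = VLEN×LMUL/SEW = 256×1/16 = 16
AVL=9 ≤ VLMAX=16, so vl = 9
bits (lane 0 leftmost): 1111111110000000

predicate = 1111111110000000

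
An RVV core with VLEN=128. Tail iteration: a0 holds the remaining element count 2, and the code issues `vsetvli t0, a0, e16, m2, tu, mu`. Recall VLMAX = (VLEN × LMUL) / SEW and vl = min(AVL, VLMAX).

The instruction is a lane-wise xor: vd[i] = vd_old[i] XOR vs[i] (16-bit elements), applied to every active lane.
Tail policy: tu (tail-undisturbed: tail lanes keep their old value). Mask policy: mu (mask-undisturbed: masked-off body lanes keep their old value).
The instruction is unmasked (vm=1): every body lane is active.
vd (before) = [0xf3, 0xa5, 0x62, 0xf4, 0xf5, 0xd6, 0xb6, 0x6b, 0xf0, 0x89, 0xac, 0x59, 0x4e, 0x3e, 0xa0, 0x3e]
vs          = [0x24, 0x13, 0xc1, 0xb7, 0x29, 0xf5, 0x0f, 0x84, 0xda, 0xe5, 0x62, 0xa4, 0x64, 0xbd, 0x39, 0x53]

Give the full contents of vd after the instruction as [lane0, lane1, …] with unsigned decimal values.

vd = [215, 182, 98, 244, 245, 214, 182, 107, 240, 137, 172, 89, 78, 62, 160, 62]

VLMAX = (128 × 2) / 16 = 16 lanes
vl ← min(2, 16) = 2
[0] xor(0xf3,0x24) = 0xd7
[1] xor(0xa5,0x13) = 0xb6
[2] tail/keep = 0x62
[3] tail/keep = 0xf4
[4] tail/keep = 0xf5
[5] tail/keep = 0xd6
[6] tail/keep = 0xb6
[7] tail/keep = 0x6b
[8] tail/keep = 0xf0
[9] tail/keep = 0x89
[10] tail/keep = 0xac
[11] tail/keep = 0x59
[12] tail/keep = 0x4e
[13] tail/keep = 0x3e
[14] tail/keep = 0xa0
[15] tail/keep = 0x3e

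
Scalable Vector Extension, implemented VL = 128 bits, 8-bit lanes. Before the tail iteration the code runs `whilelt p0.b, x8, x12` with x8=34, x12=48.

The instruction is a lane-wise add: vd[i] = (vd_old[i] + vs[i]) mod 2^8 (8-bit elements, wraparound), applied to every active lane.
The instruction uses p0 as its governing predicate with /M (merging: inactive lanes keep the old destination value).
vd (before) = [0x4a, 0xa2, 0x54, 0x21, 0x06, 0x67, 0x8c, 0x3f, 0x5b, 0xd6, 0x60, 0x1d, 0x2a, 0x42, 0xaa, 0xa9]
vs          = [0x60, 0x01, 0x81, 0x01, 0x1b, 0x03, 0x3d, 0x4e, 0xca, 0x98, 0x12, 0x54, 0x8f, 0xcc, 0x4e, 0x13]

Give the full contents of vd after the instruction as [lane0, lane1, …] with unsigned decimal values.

128-bit reg / 8-bit elem → 16 lanes
active while 34+j < 48, i.e. j ∈ [0,14) capped at 16 ⇒ 14
  i=0: add(0x4a,0x60) → 170
  i=1: add(0xa2,0x01) → 163
  i=2: add(0x54,0x81) → 213
  i=3: add(0x21,0x01) → 34
  i=4: add(0x06,0x1b) → 33
  i=5: add(0x67,0x03) → 106
  i=6: add(0x8c,0x3d) → 201
  i=7: add(0x3f,0x4e) → 141
  i=8: add(0x5b,0xca) → 37
  i=9: add(0xd6,0x98) → 110
  i=10: add(0x60,0x12) → 114
  i=11: add(0x1d,0x54) → 113
  i=12: add(0x2a,0x8f) → 185
  i=13: add(0x42,0xcc) → 14
  i=14: tail/keep → 170
  i=15: tail/keep → 169

vd = [170, 163, 213, 34, 33, 106, 201, 141, 37, 110, 114, 113, 185, 14, 170, 169]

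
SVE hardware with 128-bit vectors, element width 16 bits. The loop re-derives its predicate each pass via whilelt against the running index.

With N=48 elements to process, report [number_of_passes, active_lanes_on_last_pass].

128-bit reg / 16-bit elem → 8 lanes
48 elements at 8/iter → 6 passes, remainder 8 on the last

[iterations, last_vl] = [6, 8]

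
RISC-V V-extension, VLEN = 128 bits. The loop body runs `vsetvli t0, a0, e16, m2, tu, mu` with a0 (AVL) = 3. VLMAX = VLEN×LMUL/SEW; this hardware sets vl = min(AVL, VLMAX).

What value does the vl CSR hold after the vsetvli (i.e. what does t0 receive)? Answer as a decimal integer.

vl = 3

VLMAX = VLEN×LMUL/SEW = 128×2/16 = 16
vl = min(AVL, VLMAX) = min(3, 16) = 3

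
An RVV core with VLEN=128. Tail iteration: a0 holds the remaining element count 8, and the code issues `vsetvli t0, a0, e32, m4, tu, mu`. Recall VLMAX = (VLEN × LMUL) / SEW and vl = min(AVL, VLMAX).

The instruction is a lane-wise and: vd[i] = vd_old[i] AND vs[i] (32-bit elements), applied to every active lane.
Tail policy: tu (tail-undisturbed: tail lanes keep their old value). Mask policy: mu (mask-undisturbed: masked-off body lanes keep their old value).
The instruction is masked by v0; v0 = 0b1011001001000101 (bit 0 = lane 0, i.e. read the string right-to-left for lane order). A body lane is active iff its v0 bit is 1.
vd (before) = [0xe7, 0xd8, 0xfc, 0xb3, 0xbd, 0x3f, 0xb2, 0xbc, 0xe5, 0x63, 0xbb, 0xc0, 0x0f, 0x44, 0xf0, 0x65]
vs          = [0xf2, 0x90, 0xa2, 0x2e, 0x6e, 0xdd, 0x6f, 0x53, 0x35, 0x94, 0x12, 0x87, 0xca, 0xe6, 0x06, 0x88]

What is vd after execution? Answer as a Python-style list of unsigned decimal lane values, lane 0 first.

vd = [226, 216, 160, 179, 189, 63, 34, 188, 229, 99, 187, 192, 15, 68, 240, 101]

lanes per group: 128·4/32 = 16
vl = min(AVL, VLMAX) = min(8, 16) = 8
vd[0] and(0xe7,0xf2) -> 0xe2
vd[1] mask-off/keep -> 0xd8
vd[2] and(0xfc,0xa2) -> 0xa0
vd[3] mask-off/keep -> 0xb3
vd[4] mask-off/keep -> 0xbd
vd[5] mask-off/keep -> 0x3f
vd[6] and(0xb2,0x6f) -> 0x22
vd[7] mask-off/keep -> 0xbc
vd[8] tail/keep -> 0xe5
vd[9] tail/keep -> 0x63
vd[10] tail/keep -> 0xbb
vd[11] tail/keep -> 0xc0
vd[12] tail/keep -> 0x0f
vd[13] tail/keep -> 0x44
vd[14] tail/keep -> 0xf0
vd[15] tail/keep -> 0x65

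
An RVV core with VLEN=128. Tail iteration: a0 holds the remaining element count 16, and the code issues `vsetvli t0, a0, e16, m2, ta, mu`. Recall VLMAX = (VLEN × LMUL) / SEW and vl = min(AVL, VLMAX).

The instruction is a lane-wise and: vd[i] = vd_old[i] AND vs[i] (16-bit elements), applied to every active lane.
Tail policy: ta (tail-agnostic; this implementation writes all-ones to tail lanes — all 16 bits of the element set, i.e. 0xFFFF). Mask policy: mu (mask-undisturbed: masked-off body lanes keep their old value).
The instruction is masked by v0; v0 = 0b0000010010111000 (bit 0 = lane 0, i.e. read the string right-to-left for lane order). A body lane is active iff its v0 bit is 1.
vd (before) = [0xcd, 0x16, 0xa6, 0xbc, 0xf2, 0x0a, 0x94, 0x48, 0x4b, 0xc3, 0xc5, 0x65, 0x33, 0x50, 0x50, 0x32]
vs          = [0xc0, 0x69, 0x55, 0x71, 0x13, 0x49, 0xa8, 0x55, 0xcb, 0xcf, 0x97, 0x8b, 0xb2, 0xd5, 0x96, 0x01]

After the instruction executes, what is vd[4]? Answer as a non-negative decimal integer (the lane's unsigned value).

vd[4] = 18

VLMAX = VLEN×LMUL/SEW = 128×2/16 = 16
vl = min(AVL, VLMAX) = min(16, 16) = 16
lane  0: mask-off/keep ⇒ 0xcd
lane  1: mask-off/keep ⇒ 0x16
lane  2: mask-off/keep ⇒ 0xa6
lane  3: and(0xbc,0x71) ⇒ 0x30
lane  4: and(0xf2,0x13) ⇒ 0x12
lane  5: and(0x0a,0x49) ⇒ 0x08
lane  6: mask-off/keep ⇒ 0x94
lane  7: and(0x48,0x55) ⇒ 0x40
lane  8: mask-off/keep ⇒ 0x4b
lane  9: mask-off/keep ⇒ 0xc3
lane 10: and(0xc5,0x97) ⇒ 0x85
lane 11: mask-off/keep ⇒ 0x65
lane 12: mask-off/keep ⇒ 0x33
lane 13: mask-off/keep ⇒ 0x50
lane 14: mask-off/keep ⇒ 0x50
lane 15: mask-off/keep ⇒ 0x32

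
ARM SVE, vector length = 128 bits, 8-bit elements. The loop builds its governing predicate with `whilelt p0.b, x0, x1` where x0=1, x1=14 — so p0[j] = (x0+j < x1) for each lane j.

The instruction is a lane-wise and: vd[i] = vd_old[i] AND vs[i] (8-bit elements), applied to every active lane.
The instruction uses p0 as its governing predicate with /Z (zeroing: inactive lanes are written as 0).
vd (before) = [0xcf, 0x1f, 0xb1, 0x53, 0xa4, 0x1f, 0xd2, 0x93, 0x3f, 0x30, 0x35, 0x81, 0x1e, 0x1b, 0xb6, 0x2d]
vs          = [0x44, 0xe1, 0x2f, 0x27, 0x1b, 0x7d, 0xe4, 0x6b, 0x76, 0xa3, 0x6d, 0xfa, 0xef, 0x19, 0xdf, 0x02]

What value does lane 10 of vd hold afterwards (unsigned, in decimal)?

128-bit reg / 8-bit elem → 16 lanes
active while 1+j < 14, i.e. j ∈ [0,13) capped at 16 ⇒ 13
lane  0: and(0xcf,0x44) ⇒ 0x44
lane  1: and(0x1f,0xe1) ⇒ 0x01
lane  2: and(0xb1,0x2f) ⇒ 0x21
lane  3: and(0x53,0x27) ⇒ 0x03
lane  4: and(0xa4,0x1b) ⇒ 0x00
lane  5: and(0x1f,0x7d) ⇒ 0x1d
lane  6: and(0xd2,0xe4) ⇒ 0xc0
lane  7: and(0x93,0x6b) ⇒ 0x03
lane  8: and(0x3f,0x76) ⇒ 0x36
lane  9: and(0x30,0xa3) ⇒ 0x20
lane 10: and(0x35,0x6d) ⇒ 0x25
lane 11: and(0x81,0xfa) ⇒ 0x80
lane 12: and(0x1e,0xef) ⇒ 0x0e
lane 13: tail/zero ⇒ 0x00
lane 14: tail/zero ⇒ 0x00
lane 15: tail/zero ⇒ 0x00

vd[10] = 37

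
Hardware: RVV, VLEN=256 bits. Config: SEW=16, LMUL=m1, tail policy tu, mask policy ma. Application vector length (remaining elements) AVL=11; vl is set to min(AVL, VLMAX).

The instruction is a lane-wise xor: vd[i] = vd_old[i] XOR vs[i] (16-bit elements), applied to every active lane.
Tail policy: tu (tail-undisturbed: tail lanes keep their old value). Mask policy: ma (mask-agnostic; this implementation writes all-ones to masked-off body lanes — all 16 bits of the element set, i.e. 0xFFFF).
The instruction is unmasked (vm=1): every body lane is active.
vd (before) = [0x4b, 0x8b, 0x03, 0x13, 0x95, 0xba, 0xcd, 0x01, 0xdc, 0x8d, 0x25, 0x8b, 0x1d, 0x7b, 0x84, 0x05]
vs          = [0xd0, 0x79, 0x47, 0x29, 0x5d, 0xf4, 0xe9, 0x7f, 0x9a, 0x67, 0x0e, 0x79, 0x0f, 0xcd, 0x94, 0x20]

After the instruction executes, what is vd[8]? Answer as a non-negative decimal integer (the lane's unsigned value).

lanes per group: 256·1/16 = 16
AVL=11 ≤ VLMAX=16, so vl = 11
lane  0: xor(0x4b,0xd0) ⇒ 0x9b
lane  1: xor(0x8b,0x79) ⇒ 0xf2
lane  2: xor(0x03,0x47) ⇒ 0x44
lane  3: xor(0x13,0x29) ⇒ 0x3a
lane  4: xor(0x95,0x5d) ⇒ 0xc8
lane  5: xor(0xba,0xf4) ⇒ 0x4e
lane  6: xor(0xcd,0xe9) ⇒ 0x24
lane  7: xor(0x01,0x7f) ⇒ 0x7e
lane  8: xor(0xdc,0x9a) ⇒ 0x46
lane  9: xor(0x8d,0x67) ⇒ 0xea
lane 10: xor(0x25,0x0e) ⇒ 0x2b
lane 11: tail/keep ⇒ 0x8b
lane 12: tail/keep ⇒ 0x1d
lane 13: tail/keep ⇒ 0x7b
lane 14: tail/keep ⇒ 0x84
lane 15: tail/keep ⇒ 0x05

vd[8] = 70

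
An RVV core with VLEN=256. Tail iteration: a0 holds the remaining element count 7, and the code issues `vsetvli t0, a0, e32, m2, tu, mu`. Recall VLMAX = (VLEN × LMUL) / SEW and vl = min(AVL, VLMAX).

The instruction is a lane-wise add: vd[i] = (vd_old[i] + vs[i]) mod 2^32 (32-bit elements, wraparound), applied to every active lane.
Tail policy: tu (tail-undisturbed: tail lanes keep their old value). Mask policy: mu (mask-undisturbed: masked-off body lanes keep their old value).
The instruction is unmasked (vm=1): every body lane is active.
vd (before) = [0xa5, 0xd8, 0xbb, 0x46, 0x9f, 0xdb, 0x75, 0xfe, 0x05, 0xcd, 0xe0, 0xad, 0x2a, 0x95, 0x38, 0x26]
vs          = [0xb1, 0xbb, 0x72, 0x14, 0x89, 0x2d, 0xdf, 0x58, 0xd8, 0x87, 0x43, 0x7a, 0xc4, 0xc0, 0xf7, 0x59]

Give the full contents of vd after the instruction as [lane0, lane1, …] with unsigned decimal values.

vd = [342, 403, 301, 90, 296, 264, 340, 254, 5, 205, 224, 173, 42, 149, 56, 38]

VLMAX = (256 × 2) / 32 = 16 lanes
vl = min(AVL, VLMAX) = min(7, 16) = 7
  i=0: add(0xa5,0xb1) → 342
  i=1: add(0xd8,0xbb) → 403
  i=2: add(0xbb,0x72) → 301
  i=3: add(0x46,0x14) → 90
  i=4: add(0x9f,0x89) → 296
  i=5: add(0xdb,0x2d) → 264
  i=6: add(0x75,0xdf) → 340
  i=7: tail/keep → 254
  i=8: tail/keep → 5
  i=9: tail/keep → 205
  i=10: tail/keep → 224
  i=11: tail/keep → 173
  i=12: tail/keep → 42
  i=13: tail/keep → 149
  i=14: tail/keep → 56
  i=15: tail/keep → 38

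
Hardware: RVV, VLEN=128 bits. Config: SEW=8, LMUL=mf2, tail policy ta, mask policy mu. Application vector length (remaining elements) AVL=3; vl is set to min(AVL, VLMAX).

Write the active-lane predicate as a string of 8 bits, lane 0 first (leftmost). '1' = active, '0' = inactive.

VLMAX = (128 × 1/2) / 8 = 8 lanes
vl = min(AVL, VLMAX) = min(3, 8) = 3
bits (lane 0 leftmost): 11100000

predicate = 11100000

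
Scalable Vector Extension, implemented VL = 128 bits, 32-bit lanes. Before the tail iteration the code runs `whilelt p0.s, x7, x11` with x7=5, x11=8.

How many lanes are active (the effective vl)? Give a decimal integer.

vl = 3

register lanes = 128/32 = 4
p0[j] = (5+j < 8); true for j=0..2 → 3 lanes set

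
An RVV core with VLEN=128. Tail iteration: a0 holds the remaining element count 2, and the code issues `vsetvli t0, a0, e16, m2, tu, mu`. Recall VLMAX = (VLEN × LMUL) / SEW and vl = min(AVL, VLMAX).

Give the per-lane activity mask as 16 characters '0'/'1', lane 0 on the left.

VLMAX = VLEN×LMUL/SEW = 128×2/16 = 16
vl = min(AVL, VLMAX) = min(2, 16) = 2
bits (lane 0 leftmost): 1100000000000000

predicate = 1100000000000000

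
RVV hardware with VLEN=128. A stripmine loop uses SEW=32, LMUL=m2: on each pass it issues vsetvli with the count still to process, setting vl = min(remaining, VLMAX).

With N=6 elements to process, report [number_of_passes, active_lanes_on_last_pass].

[iterations, last_vl] = [1, 6]

VLMAX = (128 × 2) / 32 = 8 lanes
6 elements at 8/iter → 1 passes, remainder 6 on the last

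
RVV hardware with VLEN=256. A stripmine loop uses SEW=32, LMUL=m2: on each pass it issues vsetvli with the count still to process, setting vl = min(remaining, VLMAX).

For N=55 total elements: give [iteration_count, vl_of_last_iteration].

[iterations, last_vl] = [4, 7]

VLMAX = (256 × 2) / 32 = 16 lanes
55 elements at 16/iter → 4 passes, remainder 7 on the last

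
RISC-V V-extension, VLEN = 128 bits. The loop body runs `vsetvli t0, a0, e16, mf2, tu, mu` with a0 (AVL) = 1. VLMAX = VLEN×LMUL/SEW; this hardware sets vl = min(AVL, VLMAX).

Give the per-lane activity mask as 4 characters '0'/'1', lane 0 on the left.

predicate = 1000

VLMAX = (128 × 1/2) / 16 = 4 lanes
vl ← min(1, 4) = 1
bits (lane 0 leftmost): 1000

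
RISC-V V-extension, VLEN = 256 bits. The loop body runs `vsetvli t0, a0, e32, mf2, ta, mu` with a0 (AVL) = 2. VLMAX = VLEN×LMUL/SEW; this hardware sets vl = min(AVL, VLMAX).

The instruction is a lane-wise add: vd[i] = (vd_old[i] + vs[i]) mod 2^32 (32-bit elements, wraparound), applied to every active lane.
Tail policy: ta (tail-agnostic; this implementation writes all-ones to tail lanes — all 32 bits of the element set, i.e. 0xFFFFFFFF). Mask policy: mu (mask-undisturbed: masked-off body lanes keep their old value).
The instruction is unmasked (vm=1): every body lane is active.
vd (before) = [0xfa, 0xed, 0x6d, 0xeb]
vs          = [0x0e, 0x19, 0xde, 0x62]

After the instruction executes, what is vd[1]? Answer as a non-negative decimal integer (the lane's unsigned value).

vd[1] = 262

VLMAX = VLEN×LMUL/SEW = 256×1/2/32 = 4
vl = min(AVL, VLMAX) = min(2, 4) = 2
vd[0] add(0xfa,0x0e) -> 0x108
vd[1] add(0xed,0x19) -> 0x106
vd[2] tail/ones -> 0xffffffff
vd[3] tail/ones -> 0xffffffff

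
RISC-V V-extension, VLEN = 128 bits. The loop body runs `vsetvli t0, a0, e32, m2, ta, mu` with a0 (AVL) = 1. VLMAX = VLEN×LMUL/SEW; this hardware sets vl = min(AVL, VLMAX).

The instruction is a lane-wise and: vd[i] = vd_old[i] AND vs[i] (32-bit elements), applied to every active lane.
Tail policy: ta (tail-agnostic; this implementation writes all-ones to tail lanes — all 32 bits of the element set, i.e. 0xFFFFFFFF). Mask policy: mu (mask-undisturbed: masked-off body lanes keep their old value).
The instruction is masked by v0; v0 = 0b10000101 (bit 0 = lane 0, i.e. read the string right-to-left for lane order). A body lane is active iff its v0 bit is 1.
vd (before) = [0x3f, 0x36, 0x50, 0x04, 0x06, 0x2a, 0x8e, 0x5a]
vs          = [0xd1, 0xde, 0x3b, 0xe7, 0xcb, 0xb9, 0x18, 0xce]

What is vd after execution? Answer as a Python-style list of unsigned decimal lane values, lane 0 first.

vd = [17, 4294967295, 4294967295, 4294967295, 4294967295, 4294967295, 4294967295, 4294967295]

lanes per group: 128·2/32 = 8
AVL=1 ≤ VLMAX=8, so vl = 1
[0] and(0x3f,0xd1) = 0x11
[1] tail/ones = 0xffffffff
[2] tail/ones = 0xffffffff
[3] tail/ones = 0xffffffff
[4] tail/ones = 0xffffffff
[5] tail/ones = 0xffffffff
[6] tail/ones = 0xffffffff
[7] tail/ones = 0xffffffff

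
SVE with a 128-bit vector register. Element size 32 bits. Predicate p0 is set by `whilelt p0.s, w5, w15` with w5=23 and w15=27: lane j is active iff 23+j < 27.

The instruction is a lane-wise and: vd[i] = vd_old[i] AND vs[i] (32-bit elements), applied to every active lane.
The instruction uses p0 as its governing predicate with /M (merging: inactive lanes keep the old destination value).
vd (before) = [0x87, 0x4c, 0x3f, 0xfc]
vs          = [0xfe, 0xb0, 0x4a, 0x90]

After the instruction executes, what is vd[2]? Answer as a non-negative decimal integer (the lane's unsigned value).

register lanes = 128/32 = 4
p0[j] = (23+j < 27); true for j=0..3 → 4 lanes set
  i=0: and(0x87,0xfe) → 134
  i=1: and(0x4c,0xb0) → 0
  i=2: and(0x3f,0x4a) → 10
  i=3: and(0xfc,0x90) → 144

vd[2] = 10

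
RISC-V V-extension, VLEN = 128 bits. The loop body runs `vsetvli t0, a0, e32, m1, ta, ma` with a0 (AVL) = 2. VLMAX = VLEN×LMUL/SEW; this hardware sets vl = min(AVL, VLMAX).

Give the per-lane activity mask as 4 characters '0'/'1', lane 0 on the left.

lanes per group: 128·1/32 = 4
vl = min(AVL, VLMAX) = min(2, 4) = 2
bits (lane 0 leftmost): 1100

predicate = 1100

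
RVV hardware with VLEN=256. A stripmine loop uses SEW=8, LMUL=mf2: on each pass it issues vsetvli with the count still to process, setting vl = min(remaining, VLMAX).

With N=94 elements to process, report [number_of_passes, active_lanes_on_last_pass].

VLMAX = VLEN×LMUL/SEW = 256×1/2/8 = 16
iterations = ceil(94/16) = 6; final-pass vl = 14

[iterations, last_vl] = [6, 14]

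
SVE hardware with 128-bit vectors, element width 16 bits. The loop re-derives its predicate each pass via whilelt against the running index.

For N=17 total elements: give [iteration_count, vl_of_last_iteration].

[iterations, last_vl] = [3, 1]

register lanes = 128/16 = 8
17 elements at 8/iter → 3 passes, remainder 1 on the last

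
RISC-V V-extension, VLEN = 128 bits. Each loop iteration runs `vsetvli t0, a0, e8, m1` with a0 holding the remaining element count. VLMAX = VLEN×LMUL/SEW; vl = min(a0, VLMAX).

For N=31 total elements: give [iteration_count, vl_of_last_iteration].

[iterations, last_vl] = [2, 15]

VLMAX = VLEN×LMUL/SEW = 128×1/8 = 16
N=31: ⌈31/16⌉ = 2 iters; last vl = 31 − 1×16 = 15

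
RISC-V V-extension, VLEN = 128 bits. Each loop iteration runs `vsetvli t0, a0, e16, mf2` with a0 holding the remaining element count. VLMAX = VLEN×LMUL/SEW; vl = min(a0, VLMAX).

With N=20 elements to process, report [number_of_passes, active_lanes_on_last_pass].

[iterations, last_vl] = [5, 4]

lanes per group: 128·1/2/16 = 4
iterations = ceil(20/4) = 5; final-pass vl = 4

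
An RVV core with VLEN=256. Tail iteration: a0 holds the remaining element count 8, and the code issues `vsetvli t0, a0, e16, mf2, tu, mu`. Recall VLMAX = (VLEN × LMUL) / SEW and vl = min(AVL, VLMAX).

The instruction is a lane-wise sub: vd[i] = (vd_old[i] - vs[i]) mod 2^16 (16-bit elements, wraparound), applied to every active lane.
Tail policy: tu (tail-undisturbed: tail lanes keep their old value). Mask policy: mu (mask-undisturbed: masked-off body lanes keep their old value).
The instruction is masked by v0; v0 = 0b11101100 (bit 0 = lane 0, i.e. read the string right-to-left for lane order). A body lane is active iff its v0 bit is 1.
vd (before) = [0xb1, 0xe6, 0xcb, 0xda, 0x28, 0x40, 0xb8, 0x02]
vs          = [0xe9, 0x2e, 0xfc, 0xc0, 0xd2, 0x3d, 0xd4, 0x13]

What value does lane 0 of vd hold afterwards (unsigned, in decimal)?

lanes per group: 256·1/2/16 = 8
vl = min(AVL, VLMAX) = min(8, 8) = 8
[0] mask-off/keep = 0xb1
[1] mask-off/keep = 0xe6
[2] sub(0xcb,0xfc) = 0xffcf
[3] sub(0xda,0xc0) = 0x1a
[4] mask-off/keep = 0x28
[5] sub(0x40,0x3d) = 0x03
[6] sub(0xb8,0xd4) = 0xffe4
[7] sub(0x02,0x13) = 0xffef

vd[0] = 177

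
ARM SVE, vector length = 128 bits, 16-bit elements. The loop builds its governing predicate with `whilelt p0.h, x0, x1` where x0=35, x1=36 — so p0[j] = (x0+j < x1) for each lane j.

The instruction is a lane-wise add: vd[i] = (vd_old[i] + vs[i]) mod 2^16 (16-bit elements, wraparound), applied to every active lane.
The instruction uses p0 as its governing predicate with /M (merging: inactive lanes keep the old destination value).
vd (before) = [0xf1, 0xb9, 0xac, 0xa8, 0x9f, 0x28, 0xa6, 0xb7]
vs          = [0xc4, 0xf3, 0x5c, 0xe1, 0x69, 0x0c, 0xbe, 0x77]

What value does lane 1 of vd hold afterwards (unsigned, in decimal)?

vd[1] = 185

128-bit reg / 16-bit elem → 8 lanes
whilelt: lane j active iff 35+j < 36 → j < 1 → 1 active
vd[0] add(0xf1,0xc4) -> 0x1b5
vd[1] tail/keep -> 0xb9
vd[2] tail/keep -> 0xac
vd[3] tail/keep -> 0xa8
vd[4] tail/keep -> 0x9f
vd[5] tail/keep -> 0x28
vd[6] tail/keep -> 0xa6
vd[7] tail/keep -> 0xb7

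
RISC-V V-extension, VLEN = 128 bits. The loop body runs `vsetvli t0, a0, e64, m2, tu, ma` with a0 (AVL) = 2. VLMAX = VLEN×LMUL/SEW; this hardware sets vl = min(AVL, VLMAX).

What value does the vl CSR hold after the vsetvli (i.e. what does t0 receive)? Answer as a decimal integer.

VLMAX = VLEN×LMUL/SEW = 128×2/64 = 4
vl = min(AVL, VLMAX) = min(2, 4) = 2

vl = 2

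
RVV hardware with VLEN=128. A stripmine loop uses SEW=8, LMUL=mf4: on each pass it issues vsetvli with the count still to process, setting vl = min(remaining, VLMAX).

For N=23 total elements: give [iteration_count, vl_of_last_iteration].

[iterations, last_vl] = [6, 3]

VLMAX = VLEN×LMUL/SEW = 128×1/4/8 = 4
iterations = ceil(23/4) = 6; final-pass vl = 3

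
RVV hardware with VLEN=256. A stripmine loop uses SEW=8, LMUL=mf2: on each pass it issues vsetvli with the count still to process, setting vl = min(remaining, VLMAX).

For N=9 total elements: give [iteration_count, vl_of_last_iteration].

VLMAX = (256 × 1/2) / 8 = 16 lanes
9 elements at 16/iter → 1 passes, remainder 9 on the last

[iterations, last_vl] = [1, 9]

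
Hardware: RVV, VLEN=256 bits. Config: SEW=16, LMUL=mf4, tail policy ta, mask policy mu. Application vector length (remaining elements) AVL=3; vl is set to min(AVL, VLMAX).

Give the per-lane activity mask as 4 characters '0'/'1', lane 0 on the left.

VLMAX = (256 × 1/4) / 16 = 4 lanes
AVL=3 ≤ VLMAX=4, so vl = 3
bits (lane 0 leftmost): 1110

predicate = 1110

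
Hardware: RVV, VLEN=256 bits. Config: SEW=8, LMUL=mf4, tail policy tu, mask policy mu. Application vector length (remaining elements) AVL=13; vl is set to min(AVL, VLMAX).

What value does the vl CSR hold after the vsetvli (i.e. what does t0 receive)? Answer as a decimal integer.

lanes per group: 256·1/4/8 = 8
AVL=13 > VLMAX=8, so vl = 8

vl = 8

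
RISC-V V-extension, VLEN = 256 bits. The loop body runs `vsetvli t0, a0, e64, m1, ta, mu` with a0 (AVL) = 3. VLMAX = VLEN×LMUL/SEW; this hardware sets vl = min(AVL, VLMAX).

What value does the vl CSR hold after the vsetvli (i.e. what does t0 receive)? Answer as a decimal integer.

VLMAX = (256 × 1) / 64 = 4 lanes
vl ← min(3, 4) = 3

vl = 3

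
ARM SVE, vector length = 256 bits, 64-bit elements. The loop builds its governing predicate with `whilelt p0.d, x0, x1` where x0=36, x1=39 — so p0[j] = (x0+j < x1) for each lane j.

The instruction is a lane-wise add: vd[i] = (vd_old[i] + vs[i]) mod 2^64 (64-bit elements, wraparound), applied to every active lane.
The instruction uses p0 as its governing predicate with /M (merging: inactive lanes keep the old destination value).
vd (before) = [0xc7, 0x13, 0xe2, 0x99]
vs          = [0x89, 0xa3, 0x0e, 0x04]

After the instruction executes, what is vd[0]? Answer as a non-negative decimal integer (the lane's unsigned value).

lane count: 256 div 64 = 4
p0[j] = (36+j < 39); true for j=0..2 → 3 lanes set
[0] add(0xc7,0x89) = 0x150
[1] add(0x13,0xa3) = 0xb6
[2] add(0xe2,0x0e) = 0xf0
[3] tail/keep = 0x99

vd[0] = 336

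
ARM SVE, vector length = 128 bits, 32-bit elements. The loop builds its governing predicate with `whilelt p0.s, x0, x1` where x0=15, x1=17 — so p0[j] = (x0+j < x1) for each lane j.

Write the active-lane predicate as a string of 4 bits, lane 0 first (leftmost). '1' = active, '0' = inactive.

register lanes = 128/32 = 4
p0[j] = (15+j < 17); true for j=0..1 → 2 lanes set
bits (lane 0 leftmost): 1100

predicate = 1100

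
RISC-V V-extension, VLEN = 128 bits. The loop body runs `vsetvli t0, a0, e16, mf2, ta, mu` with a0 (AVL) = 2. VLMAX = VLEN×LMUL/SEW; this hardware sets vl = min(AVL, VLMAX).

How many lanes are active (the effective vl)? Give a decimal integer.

VLMAX = (128 × 1/2) / 16 = 4 lanes
AVL=2 ≤ VLMAX=4, so vl = 2

vl = 2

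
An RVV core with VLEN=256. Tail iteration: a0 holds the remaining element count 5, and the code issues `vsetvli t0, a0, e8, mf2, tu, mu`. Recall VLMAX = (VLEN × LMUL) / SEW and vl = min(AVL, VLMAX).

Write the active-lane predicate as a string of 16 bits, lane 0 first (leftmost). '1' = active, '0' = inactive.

predicate = 1111100000000000

VLMAX = (256 × 1/2) / 8 = 16 lanes
vl = min(AVL, VLMAX) = min(5, 16) = 5
bits (lane 0 leftmost): 1111100000000000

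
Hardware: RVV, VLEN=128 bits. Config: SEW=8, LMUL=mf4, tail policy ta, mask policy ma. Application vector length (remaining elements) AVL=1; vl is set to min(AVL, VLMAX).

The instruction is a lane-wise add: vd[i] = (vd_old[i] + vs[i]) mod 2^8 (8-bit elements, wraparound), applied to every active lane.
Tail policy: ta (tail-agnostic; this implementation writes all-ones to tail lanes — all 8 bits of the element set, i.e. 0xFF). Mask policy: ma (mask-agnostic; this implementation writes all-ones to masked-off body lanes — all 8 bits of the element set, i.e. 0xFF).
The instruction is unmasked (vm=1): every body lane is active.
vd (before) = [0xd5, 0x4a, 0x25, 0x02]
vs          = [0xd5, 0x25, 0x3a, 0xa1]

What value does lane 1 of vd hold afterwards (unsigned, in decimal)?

VLMAX = (128 × 1/4) / 8 = 4 lanes
AVL=1 ≤ VLMAX=4, so vl = 1
lane  0: add(0xd5,0xd5) ⇒ 0xaa
lane  1: tail/ones ⇒ 0xff
lane  2: tail/ones ⇒ 0xff
lane  3: tail/ones ⇒ 0xff

vd[1] = 255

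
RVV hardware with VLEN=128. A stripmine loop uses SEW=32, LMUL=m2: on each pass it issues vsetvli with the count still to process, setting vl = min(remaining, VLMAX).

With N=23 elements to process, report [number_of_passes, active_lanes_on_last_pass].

[iterations, last_vl] = [3, 7]

VLMAX = VLEN×LMUL/SEW = 128×2/32 = 8
N=23: ⌈23/8⌉ = 3 iters; last vl = 23 − 2×8 = 7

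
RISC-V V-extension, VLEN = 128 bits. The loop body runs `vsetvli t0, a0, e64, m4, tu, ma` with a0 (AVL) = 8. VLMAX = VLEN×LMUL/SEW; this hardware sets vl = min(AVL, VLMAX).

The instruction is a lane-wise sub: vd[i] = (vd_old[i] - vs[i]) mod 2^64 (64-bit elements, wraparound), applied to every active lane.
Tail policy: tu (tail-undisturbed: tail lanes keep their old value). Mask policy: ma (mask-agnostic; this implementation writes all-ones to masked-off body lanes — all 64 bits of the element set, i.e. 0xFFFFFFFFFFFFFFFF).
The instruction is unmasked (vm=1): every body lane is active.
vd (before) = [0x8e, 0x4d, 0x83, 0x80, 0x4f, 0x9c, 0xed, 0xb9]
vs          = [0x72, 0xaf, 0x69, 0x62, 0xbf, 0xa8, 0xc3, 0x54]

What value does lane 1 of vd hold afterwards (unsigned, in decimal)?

VLMAX = (128 × 4) / 64 = 8 lanes
AVL=8 ≤ VLMAX=8, so vl = 8
vd[0] sub(0x8e,0x72) -> 0x1c
vd[1] sub(0x4d,0xaf) -> 0xffffffffffffff9e
vd[2] sub(0x83,0x69) -> 0x1a
vd[3] sub(0x80,0x62) -> 0x1e
vd[4] sub(0x4f,0xbf) -> 0xffffffffffffff90
vd[5] sub(0x9c,0xa8) -> 0xfffffffffffffff4
vd[6] sub(0xed,0xc3) -> 0x2a
vd[7] sub(0xb9,0x54) -> 0x65

vd[1] = 18446744073709551518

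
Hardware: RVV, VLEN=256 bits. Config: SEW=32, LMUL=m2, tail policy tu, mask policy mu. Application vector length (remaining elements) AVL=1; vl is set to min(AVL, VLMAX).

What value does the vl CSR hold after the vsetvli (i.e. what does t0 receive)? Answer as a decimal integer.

vl = 1

VLMAX = VLEN×LMUL/SEW = 256×2/32 = 16
AVL=1 ≤ VLMAX=16, so vl = 1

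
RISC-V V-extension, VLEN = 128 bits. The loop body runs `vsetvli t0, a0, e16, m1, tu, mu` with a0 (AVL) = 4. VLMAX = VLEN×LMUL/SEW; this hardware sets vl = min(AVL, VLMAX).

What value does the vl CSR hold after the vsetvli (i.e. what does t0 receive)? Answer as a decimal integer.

vl = 4

VLMAX = VLEN×LMUL/SEW = 128×1/16 = 8
AVL=4 ≤ VLMAX=8, so vl = 4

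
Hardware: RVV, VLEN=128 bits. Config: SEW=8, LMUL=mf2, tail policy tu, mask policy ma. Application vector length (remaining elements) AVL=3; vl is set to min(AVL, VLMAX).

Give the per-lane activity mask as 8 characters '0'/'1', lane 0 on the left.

VLMAX = (128 × 1/2) / 8 = 8 lanes
vl = min(AVL, VLMAX) = min(3, 8) = 3
bits (lane 0 leftmost): 11100000

predicate = 11100000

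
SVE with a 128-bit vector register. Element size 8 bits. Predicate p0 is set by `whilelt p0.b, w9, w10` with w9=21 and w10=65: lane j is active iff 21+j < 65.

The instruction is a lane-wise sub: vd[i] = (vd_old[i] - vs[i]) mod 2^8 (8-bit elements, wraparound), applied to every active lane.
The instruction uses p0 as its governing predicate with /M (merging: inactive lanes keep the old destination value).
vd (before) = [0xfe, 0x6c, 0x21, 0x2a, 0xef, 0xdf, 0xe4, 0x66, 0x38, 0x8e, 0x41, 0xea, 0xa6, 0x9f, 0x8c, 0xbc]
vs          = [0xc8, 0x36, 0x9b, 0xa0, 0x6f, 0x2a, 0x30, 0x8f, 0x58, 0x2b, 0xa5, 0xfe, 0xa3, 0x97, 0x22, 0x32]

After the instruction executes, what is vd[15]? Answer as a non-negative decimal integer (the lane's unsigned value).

vd[15] = 138

128-bit reg / 8-bit elem → 16 lanes
p0[j] = (21+j < 65); true for j=0..15 → 16 lanes set
[0] sub(0xfe,0xc8) = 0x36
[1] sub(0x6c,0x36) = 0x36
[2] sub(0x21,0x9b) = 0x86
[3] sub(0x2a,0xa0) = 0x8a
[4] sub(0xef,0x6f) = 0x80
[5] sub(0xdf,0x2a) = 0xb5
[6] sub(0xe4,0x30) = 0xb4
[7] sub(0x66,0x8f) = 0xd7
[8] sub(0x38,0x58) = 0xe0
[9] sub(0x8e,0x2b) = 0x63
[10] sub(0x41,0xa5) = 0x9c
[11] sub(0xea,0xfe) = 0xec
[12] sub(0xa6,0xa3) = 0x03
[13] sub(0x9f,0x97) = 0x08
[14] sub(0x8c,0x22) = 0x6a
[15] sub(0xbc,0x32) = 0x8a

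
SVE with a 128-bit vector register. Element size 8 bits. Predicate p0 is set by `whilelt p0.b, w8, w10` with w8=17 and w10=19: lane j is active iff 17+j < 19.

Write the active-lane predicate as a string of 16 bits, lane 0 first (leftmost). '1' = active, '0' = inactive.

register lanes = 128/8 = 16
active while 17+j < 19, i.e. j ∈ [0,2) capped at 16 ⇒ 2
bits (lane 0 leftmost): 1100000000000000

predicate = 1100000000000000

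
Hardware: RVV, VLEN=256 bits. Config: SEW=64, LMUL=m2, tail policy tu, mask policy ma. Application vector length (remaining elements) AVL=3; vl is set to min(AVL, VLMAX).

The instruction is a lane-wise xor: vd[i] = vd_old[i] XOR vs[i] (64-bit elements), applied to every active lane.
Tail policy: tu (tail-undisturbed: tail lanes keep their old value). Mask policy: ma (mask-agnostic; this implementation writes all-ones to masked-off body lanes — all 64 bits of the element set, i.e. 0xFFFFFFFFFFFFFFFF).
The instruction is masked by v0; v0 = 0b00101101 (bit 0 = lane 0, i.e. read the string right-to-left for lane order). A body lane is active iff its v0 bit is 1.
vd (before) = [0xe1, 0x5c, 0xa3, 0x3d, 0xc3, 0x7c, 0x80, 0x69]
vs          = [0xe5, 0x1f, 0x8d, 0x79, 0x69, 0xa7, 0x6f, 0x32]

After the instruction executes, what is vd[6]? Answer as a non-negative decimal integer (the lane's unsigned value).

VLMAX = (256 × 2) / 64 = 8 lanes
vl ← min(3, 8) = 3
lane  0: xor(0xe1,0xe5) ⇒ 0x04
lane  1: mask-off/ones ⇒ 0xffffffffffffffff
lane  2: xor(0xa3,0x8d) ⇒ 0x2e
lane  3: tail/keep ⇒ 0x3d
lane  4: tail/keep ⇒ 0xc3
lane  5: tail/keep ⇒ 0x7c
lane  6: tail/keep ⇒ 0x80
lane  7: tail/keep ⇒ 0x69

vd[6] = 128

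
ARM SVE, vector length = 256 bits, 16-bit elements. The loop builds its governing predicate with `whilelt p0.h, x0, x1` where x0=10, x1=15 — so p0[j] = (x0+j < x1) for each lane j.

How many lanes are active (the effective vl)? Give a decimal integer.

vl = 5

256-bit reg / 16-bit elem → 16 lanes
p0[j] = (10+j < 15); true for j=0..4 → 5 lanes set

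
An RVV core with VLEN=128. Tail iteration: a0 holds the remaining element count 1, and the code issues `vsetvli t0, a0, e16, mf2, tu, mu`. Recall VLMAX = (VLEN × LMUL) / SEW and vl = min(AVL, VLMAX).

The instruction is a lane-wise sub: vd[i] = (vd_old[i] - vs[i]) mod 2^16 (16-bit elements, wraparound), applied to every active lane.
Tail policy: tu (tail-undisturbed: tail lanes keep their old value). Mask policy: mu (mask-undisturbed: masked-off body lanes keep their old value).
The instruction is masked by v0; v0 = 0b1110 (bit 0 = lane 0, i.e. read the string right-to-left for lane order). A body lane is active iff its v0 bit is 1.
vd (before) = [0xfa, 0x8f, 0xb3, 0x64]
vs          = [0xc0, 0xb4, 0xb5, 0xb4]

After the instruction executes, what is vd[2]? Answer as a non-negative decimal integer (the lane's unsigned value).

vd[2] = 179

VLMAX = VLEN×LMUL/SEW = 128×1/2/16 = 4
vl ← min(1, 4) = 1
lane  0: mask-off/keep ⇒ 0xfa
lane  1: tail/keep ⇒ 0x8f
lane  2: tail/keep ⇒ 0xb3
lane  3: tail/keep ⇒ 0x64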